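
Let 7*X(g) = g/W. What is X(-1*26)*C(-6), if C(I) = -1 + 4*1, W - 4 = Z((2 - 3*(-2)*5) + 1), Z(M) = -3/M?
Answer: -858/301 ≈ -2.8505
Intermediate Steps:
W = 43/11 (W = 4 - 3/((2 - 3*(-2)*5) + 1) = 4 - 3/((2 + 6*5) + 1) = 4 - 3/((2 + 30) + 1) = 4 - 3/(32 + 1) = 4 - 3/33 = 4 - 3*1/33 = 4 - 1/11 = 43/11 ≈ 3.9091)
C(I) = 3 (C(I) = -1 + 4 = 3)
X(g) = 11*g/301 (X(g) = (g/(43/11))/7 = (g*(11/43))/7 = (11*g/43)/7 = 11*g/301)
X(-1*26)*C(-6) = (11*(-1*26)/301)*3 = ((11/301)*(-26))*3 = -286/301*3 = -858/301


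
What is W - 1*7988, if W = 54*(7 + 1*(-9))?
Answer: -8096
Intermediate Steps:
W = -108 (W = 54*(7 - 9) = 54*(-2) = -108)
W - 1*7988 = -108 - 1*7988 = -108 - 7988 = -8096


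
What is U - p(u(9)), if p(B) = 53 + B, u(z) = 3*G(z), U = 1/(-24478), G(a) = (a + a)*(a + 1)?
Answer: -14515455/24478 ≈ -593.00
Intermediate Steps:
G(a) = 2*a*(1 + a) (G(a) = (2*a)*(1 + a) = 2*a*(1 + a))
U = -1/24478 ≈ -4.0853e-5
u(z) = 6*z*(1 + z) (u(z) = 3*(2*z*(1 + z)) = 6*z*(1 + z))
U - p(u(9)) = -1/24478 - (53 + 6*9*(1 + 9)) = -1/24478 - (53 + 6*9*10) = -1/24478 - (53 + 540) = -1/24478 - 1*593 = -1/24478 - 593 = -14515455/24478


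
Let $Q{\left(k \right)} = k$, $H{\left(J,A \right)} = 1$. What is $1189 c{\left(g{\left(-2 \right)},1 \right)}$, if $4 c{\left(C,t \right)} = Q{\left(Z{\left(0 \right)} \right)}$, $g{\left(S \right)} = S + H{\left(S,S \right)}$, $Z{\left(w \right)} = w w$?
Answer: $0$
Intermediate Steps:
$Z{\left(w \right)} = w^{2}$
$g{\left(S \right)} = 1 + S$ ($g{\left(S \right)} = S + 1 = 1 + S$)
$c{\left(C,t \right)} = 0$ ($c{\left(C,t \right)} = \frac{0^{2}}{4} = \frac{1}{4} \cdot 0 = 0$)
$1189 c{\left(g{\left(-2 \right)},1 \right)} = 1189 \cdot 0 = 0$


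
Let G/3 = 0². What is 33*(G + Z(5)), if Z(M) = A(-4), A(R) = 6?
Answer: 198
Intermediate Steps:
Z(M) = 6
G = 0 (G = 3*0² = 3*0 = 0)
33*(G + Z(5)) = 33*(0 + 6) = 33*6 = 198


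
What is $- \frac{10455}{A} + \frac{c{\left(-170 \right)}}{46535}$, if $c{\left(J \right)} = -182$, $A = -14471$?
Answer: $\frac{483889703}{673407985} \approx 0.71857$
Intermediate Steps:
$- \frac{10455}{A} + \frac{c{\left(-170 \right)}}{46535} = - \frac{10455}{-14471} - \frac{182}{46535} = \left(-10455\right) \left(- \frac{1}{14471}\right) - \frac{182}{46535} = \frac{10455}{14471} - \frac{182}{46535} = \frac{483889703}{673407985}$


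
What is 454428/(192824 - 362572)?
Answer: -113607/42437 ≈ -2.6771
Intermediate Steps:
454428/(192824 - 362572) = 454428/(-169748) = 454428*(-1/169748) = -113607/42437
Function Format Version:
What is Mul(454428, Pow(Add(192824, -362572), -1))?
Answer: Rational(-113607, 42437) ≈ -2.6771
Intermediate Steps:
Mul(454428, Pow(Add(192824, -362572), -1)) = Mul(454428, Pow(-169748, -1)) = Mul(454428, Rational(-1, 169748)) = Rational(-113607, 42437)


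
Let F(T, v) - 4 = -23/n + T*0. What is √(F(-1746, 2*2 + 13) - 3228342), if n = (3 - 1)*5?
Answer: I*√322834030/10 ≈ 1796.8*I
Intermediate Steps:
n = 10 (n = 2*5 = 10)
F(T, v) = 17/10 (F(T, v) = 4 + (-23/10 + T*0) = 4 + (-23*⅒ + 0) = 4 + (-23/10 + 0) = 4 - 23/10 = 17/10)
√(F(-1746, 2*2 + 13) - 3228342) = √(17/10 - 3228342) = √(-32283403/10) = I*√322834030/10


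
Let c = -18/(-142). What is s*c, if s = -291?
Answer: -2619/71 ≈ -36.887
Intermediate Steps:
c = 9/71 (c = -18*(-1/142) = 9/71 ≈ 0.12676)
s*c = -291*9/71 = -2619/71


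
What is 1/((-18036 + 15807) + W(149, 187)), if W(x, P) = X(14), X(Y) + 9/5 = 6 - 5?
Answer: -5/11149 ≈ -0.00044847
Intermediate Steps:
X(Y) = -⅘ (X(Y) = -9/5 + (6 - 5) = -9/5 + 1 = -⅘)
W(x, P) = -⅘
1/((-18036 + 15807) + W(149, 187)) = 1/((-18036 + 15807) - ⅘) = 1/(-2229 - ⅘) = 1/(-11149/5) = -5/11149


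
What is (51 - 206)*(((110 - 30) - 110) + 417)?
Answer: -59985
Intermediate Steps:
(51 - 206)*(((110 - 30) - 110) + 417) = -155*((80 - 110) + 417) = -155*(-30 + 417) = -155*387 = -59985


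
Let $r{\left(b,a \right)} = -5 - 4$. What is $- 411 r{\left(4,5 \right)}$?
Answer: $3699$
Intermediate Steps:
$r{\left(b,a \right)} = -9$ ($r{\left(b,a \right)} = -5 - 4 = -9$)
$- 411 r{\left(4,5 \right)} = \left(-411\right) \left(-9\right) = 3699$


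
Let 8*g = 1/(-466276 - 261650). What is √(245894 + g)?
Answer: √521173573757154213/1455852 ≈ 495.88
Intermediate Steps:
g = -1/5823408 (g = 1/(8*(-466276 - 261650)) = (⅛)/(-727926) = (⅛)*(-1/727926) = -1/5823408 ≈ -1.7172e-7)
√(245894 + g) = √(245894 - 1/5823408) = √(1431941086751/5823408) = √521173573757154213/1455852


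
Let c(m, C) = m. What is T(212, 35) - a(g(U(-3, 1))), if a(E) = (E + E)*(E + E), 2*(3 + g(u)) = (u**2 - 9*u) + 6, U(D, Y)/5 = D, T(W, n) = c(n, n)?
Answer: -129565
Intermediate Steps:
T(W, n) = n
U(D, Y) = 5*D
g(u) = u**2/2 - 9*u/2 (g(u) = -3 + ((u**2 - 9*u) + 6)/2 = -3 + (6 + u**2 - 9*u)/2 = -3 + (3 + u**2/2 - 9*u/2) = u**2/2 - 9*u/2)
a(E) = 4*E**2 (a(E) = (2*E)*(2*E) = 4*E**2)
T(212, 35) - a(g(U(-3, 1))) = 35 - 4*((5*(-3))*(-9 + 5*(-3))/2)**2 = 35 - 4*((1/2)*(-15)*(-9 - 15))**2 = 35 - 4*((1/2)*(-15)*(-24))**2 = 35 - 4*180**2 = 35 - 4*32400 = 35 - 1*129600 = 35 - 129600 = -129565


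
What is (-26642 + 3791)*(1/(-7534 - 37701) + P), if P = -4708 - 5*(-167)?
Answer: 4003384509756/45235 ≈ 8.8502e+7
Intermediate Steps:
P = -3873 (P = -4708 + 835 = -3873)
(-26642 + 3791)*(1/(-7534 - 37701) + P) = (-26642 + 3791)*(1/(-7534 - 37701) - 3873) = -22851*(1/(-45235) - 3873) = -22851*(-1/45235 - 3873) = -22851*(-175195156/45235) = 4003384509756/45235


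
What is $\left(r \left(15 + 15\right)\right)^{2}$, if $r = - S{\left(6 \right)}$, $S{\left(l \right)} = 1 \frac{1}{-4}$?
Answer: $\frac{225}{4} \approx 56.25$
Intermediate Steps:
$S{\left(l \right)} = - \frac{1}{4}$ ($S{\left(l \right)} = 1 \left(- \frac{1}{4}\right) = - \frac{1}{4}$)
$r = \frac{1}{4}$ ($r = \left(-1\right) \left(- \frac{1}{4}\right) = \frac{1}{4} \approx 0.25$)
$\left(r \left(15 + 15\right)\right)^{2} = \left(\frac{15 + 15}{4}\right)^{2} = \left(\frac{1}{4} \cdot 30\right)^{2} = \left(\frac{15}{2}\right)^{2} = \frac{225}{4}$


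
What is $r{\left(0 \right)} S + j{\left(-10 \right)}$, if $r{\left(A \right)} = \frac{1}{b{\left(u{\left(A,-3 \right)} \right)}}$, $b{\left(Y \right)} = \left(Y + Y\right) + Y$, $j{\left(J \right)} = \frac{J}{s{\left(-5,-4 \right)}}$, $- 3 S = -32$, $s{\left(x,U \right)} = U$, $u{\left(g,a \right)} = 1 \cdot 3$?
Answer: $\frac{199}{54} \approx 3.6852$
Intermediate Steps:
$u{\left(g,a \right)} = 3$
$S = \frac{32}{3}$ ($S = \left(- \frac{1}{3}\right) \left(-32\right) = \frac{32}{3} \approx 10.667$)
$j{\left(J \right)} = - \frac{J}{4}$ ($j{\left(J \right)} = \frac{J}{-4} = J \left(- \frac{1}{4}\right) = - \frac{J}{4}$)
$b{\left(Y \right)} = 3 Y$ ($b{\left(Y \right)} = 2 Y + Y = 3 Y$)
$r{\left(A \right)} = \frac{1}{9}$ ($r{\left(A \right)} = \frac{1}{3 \cdot 3} = \frac{1}{9}$)
$r{\left(0 \right)} S + j{\left(-10 \right)} = \frac{1}{9} \cdot \frac{32}{3} - - \frac{5}{2} = \frac{32}{27} + \frac{5}{2} = \frac{199}{54}$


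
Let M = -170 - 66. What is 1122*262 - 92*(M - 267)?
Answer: 340240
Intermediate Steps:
M = -236
1122*262 - 92*(M - 267) = 1122*262 - 92*(-236 - 267) = 293964 - 92*(-503) = 293964 - 1*(-46276) = 293964 + 46276 = 340240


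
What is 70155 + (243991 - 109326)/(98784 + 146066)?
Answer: 3435517283/48970 ≈ 70156.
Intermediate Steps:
70155 + (243991 - 109326)/(98784 + 146066) = 70155 + 134665/244850 = 70155 + 134665*(1/244850) = 70155 + 26933/48970 = 3435517283/48970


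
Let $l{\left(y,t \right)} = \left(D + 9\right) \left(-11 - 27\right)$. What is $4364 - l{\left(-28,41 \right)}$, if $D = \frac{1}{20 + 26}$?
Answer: $\frac{108257}{23} \approx 4706.8$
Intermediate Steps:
$D = \frac{1}{46} \approx 0.021739$
$l{\left(y,t \right)} = - \frac{7885}{23}$ ($l{\left(y,t \right)} = \left(\frac{1}{46} + 9\right) \left(-11 - 27\right) = \frac{415}{46} \left(-38\right) = - \frac{7885}{23}$)
$4364 - l{\left(-28,41 \right)} = 4364 - - \frac{7885}{23} = 4364 + \frac{7885}{23} = \frac{108257}{23}$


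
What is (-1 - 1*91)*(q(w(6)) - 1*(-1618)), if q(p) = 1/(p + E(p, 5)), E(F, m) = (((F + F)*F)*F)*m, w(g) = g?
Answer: -161211094/1083 ≈ -1.4886e+5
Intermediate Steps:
E(F, m) = 2*m*F**3 (E(F, m) = (((2*F)*F)*F)*m = ((2*F**2)*F)*m = (2*F**3)*m = 2*m*F**3)
q(p) = 1/(p + 10*p**3) (q(p) = 1/(p + 2*5*p**3) = 1/(p + 10*p**3))
(-1 - 1*91)*(q(w(6)) - 1*(-1618)) = (-1 - 1*91)*(1/(6 + 10*6**3) - 1*(-1618)) = (-1 - 91)*(1/(6 + 10*216) + 1618) = -92*(1/(6 + 2160) + 1618) = -92*(1/2166 + 1618) = -92*3504589/2166 = -161211094/1083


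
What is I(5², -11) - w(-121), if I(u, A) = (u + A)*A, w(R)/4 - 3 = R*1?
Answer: 318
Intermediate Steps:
w(R) = 12 + 4*R (w(R) = 12 + 4*(R*1) = 12 + 4*R)
I(u, A) = A*(A + u) (I(u, A) = (A + u)*A = A*(A + u))
I(5², -11) - w(-121) = -11*(-11 + 5²) - (12 + 4*(-121)) = -11*(-11 + 25) - (12 - 484) = -11*14 - 1*(-472) = -154 + 472 = 318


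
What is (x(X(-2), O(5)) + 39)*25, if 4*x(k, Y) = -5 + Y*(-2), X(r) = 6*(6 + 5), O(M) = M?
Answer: 3525/4 ≈ 881.25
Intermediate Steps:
X(r) = 66 (X(r) = 6*11 = 66)
x(k, Y) = -5/4 - Y/2 (x(k, Y) = (-5 + Y*(-2))/4 = (-5 - 2*Y)/4 = -5/4 - Y/2)
(x(X(-2), O(5)) + 39)*25 = ((-5/4 - ½*5) + 39)*25 = ((-5/4 - 5/2) + 39)*25 = (-15/4 + 39)*25 = (141/4)*25 = 3525/4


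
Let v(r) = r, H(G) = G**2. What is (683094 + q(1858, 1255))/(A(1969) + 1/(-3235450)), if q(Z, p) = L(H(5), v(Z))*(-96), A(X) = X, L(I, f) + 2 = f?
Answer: 181515215900/707844561 ≈ 256.43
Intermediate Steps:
L(I, f) = -2 + f
q(Z, p) = 192 - 96*Z (q(Z, p) = (-2 + Z)*(-96) = 192 - 96*Z)
(683094 + q(1858, 1255))/(A(1969) + 1/(-3235450)) = (683094 + (192 - 96*1858))/(1969 + 1/(-3235450)) = (683094 + (192 - 178368))/(1969 - 1/3235450) = (683094 - 178176)/(6370601049/3235450) = 504918*(3235450/6370601049) = 181515215900/707844561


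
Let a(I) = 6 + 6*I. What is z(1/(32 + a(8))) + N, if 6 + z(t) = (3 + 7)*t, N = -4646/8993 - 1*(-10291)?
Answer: 172914974/16813 ≈ 10285.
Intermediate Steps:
N = 4023579/391 (N = -4646*1/8993 + 10291 = -202/391 + 10291 = 4023579/391 ≈ 10290.)
z(t) = -6 + 10*t (z(t) = -6 + (3 + 7)*t = -6 + 10*t)
z(1/(32 + a(8))) + N = (-6 + 10/(32 + (6 + 6*8))) + 4023579/391 = (-6 + 10/(32 + (6 + 48))) + 4023579/391 = (-6 + 10/(32 + 54)) + 4023579/391 = (-6 + 10/86) + 4023579/391 = (-6 + 10*(1/86)) + 4023579/391 = (-6 + 5/43) + 4023579/391 = -253/43 + 4023579/391 = 172914974/16813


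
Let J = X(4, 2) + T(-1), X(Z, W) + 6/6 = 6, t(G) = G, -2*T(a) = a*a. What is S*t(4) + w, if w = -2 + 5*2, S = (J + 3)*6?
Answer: 188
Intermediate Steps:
T(a) = -a²/2 (T(a) = -a*a/2 = -a²/2)
X(Z, W) = 5 (X(Z, W) = -1 + 6 = 5)
J = 9/2 (J = 5 - ½*(-1)² = 5 - ½*1 = 5 - ½ = 9/2 ≈ 4.5000)
S = 45 (S = (9/2 + 3)*6 = (15/2)*6 = 45)
w = 8 (w = -2 + 10 = 8)
S*t(4) + w = 45*4 + 8 = 180 + 8 = 188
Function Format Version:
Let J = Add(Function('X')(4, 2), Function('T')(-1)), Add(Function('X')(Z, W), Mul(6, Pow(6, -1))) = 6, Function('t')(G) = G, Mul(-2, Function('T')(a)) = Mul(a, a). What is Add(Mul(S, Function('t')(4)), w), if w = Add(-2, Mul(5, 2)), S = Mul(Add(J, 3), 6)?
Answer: 188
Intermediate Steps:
Function('T')(a) = Mul(Rational(-1, 2), Pow(a, 2)) (Function('T')(a) = Mul(Rational(-1, 2), Mul(a, a)) = Mul(Rational(-1, 2), Pow(a, 2)))
Function('X')(Z, W) = 5 (Function('X')(Z, W) = Add(-1, 6) = 5)
J = Rational(9, 2) (J = Add(5, Mul(Rational(-1, 2), Pow(-1, 2))) = Add(5, Mul(Rational(-1, 2), 1)) = Add(5, Rational(-1, 2)) = Rational(9, 2) ≈ 4.5000)
S = 45 (S = Mul(Add(Rational(9, 2), 3), 6) = Mul(Rational(15, 2), 6) = 45)
w = 8 (w = Add(-2, 10) = 8)
Add(Mul(S, Function('t')(4)), w) = Add(Mul(45, 4), 8) = Add(180, 8) = 188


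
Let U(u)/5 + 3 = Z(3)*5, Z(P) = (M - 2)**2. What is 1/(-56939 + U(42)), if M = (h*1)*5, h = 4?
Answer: -1/48854 ≈ -2.0469e-5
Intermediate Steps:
M = 20 (M = (4*1)*5 = 4*5 = 20)
Z(P) = 324 (Z(P) = (20 - 2)**2 = 18**2 = 324)
U(u) = 8085 (U(u) = -15 + 5*(324*5) = -15 + 5*1620 = -15 + 8100 = 8085)
1/(-56939 + U(42)) = 1/(-56939 + 8085) = 1/(-48854) = -1/48854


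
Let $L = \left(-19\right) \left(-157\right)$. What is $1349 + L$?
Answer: $4332$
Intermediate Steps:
$L = 2983$
$1349 + L = 1349 + 2983 = 4332$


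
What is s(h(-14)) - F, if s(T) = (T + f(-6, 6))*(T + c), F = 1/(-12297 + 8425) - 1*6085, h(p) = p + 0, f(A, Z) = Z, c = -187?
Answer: 29787297/3872 ≈ 7693.0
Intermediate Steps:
h(p) = p
F = -23561121/3872 (F = 1/(-3872) - 6085 = -1/3872 - 6085 = -23561121/3872 ≈ -6085.0)
s(T) = (-187 + T)*(6 + T) (s(T) = (T + 6)*(T - 187) = (6 + T)*(-187 + T) = (-187 + T)*(6 + T))
s(h(-14)) - F = (-1122 + (-14)**2 - 181*(-14)) - 1*(-23561121/3872) = (-1122 + 196 + 2534) + 23561121/3872 = 1608 + 23561121/3872 = 29787297/3872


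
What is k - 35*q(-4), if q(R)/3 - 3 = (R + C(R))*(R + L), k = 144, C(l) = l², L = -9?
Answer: 16209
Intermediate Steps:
q(R) = 9 + 3*(-9 + R)*(R + R²) (q(R) = 9 + 3*((R + R²)*(R - 9)) = 9 + 3*((R + R²)*(-9 + R)) = 9 + 3*((-9 + R)*(R + R²)) = 9 + 3*(-9 + R)*(R + R²))
k - 35*q(-4) = 144 - 35*(9 - 27*(-4) - 24*(-4)² + 3*(-4)³) = 144 - 35*(9 + 108 - 24*16 + 3*(-64)) = 144 - 35*(9 + 108 - 384 - 192) = 144 - 35*(-459) = 144 + 16065 = 16209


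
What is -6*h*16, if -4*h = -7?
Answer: -168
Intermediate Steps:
h = 7/4 (h = -¼*(-7) = 7/4 ≈ 1.7500)
-6*h*16 = -6*7/4*16 = -21/2*16 = -168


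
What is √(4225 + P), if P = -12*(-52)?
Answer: √4849 ≈ 69.635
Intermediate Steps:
P = 624
√(4225 + P) = √(4225 + 624) = √4849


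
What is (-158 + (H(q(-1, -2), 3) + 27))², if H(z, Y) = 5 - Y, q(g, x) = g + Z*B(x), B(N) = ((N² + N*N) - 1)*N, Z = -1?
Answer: 16641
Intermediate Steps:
B(N) = N*(-1 + 2*N²) (B(N) = ((N² + N²) - 1)*N = (2*N² - 1)*N = (-1 + 2*N²)*N = N*(-1 + 2*N²))
q(g, x) = g + x - 2*x³ (q(g, x) = g - (-x + 2*x³) = g + (x - 2*x³) = g + x - 2*x³)
(-158 + (H(q(-1, -2), 3) + 27))² = (-158 + ((5 - 1*3) + 27))² = (-158 + ((5 - 3) + 27))² = (-158 + (2 + 27))² = (-158 + 29)² = (-129)² = 16641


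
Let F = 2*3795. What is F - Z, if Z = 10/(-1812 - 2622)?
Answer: 16827035/2217 ≈ 7590.0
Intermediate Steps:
F = 7590
Z = -5/2217 (Z = 10/(-4434) = 10*(-1/4434) = -5/2217 ≈ -0.0022553)
F - Z = 7590 - 1*(-5/2217) = 7590 + 5/2217 = 16827035/2217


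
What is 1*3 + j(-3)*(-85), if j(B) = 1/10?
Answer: -11/2 ≈ -5.5000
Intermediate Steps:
j(B) = ⅒
1*3 + j(-3)*(-85) = 1*3 + (⅒)*(-85) = 3 - 17/2 = -11/2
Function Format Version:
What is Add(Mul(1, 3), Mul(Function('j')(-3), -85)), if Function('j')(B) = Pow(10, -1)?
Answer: Rational(-11, 2) ≈ -5.5000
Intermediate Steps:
Function('j')(B) = Rational(1, 10)
Add(Mul(1, 3), Mul(Function('j')(-3), -85)) = Add(Mul(1, 3), Mul(Rational(1, 10), -85)) = Add(3, Rational(-17, 2)) = Rational(-11, 2)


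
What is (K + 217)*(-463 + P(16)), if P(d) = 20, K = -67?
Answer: -66450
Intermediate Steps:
(K + 217)*(-463 + P(16)) = (-67 + 217)*(-463 + 20) = 150*(-443) = -66450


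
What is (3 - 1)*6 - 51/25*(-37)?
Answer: 2187/25 ≈ 87.480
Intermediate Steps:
(3 - 1)*6 - 51/25*(-37) = 2*6 - 51*1/25*(-37) = 12 - 51/25*(-37) = 12 + 1887/25 = 2187/25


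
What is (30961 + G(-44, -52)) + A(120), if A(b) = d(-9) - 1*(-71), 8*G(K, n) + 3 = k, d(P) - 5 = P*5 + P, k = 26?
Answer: 247887/8 ≈ 30986.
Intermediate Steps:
d(P) = 5 + 6*P (d(P) = 5 + (P*5 + P) = 5 + (5*P + P) = 5 + 6*P)
G(K, n) = 23/8 (G(K, n) = -3/8 + (⅛)*26 = -3/8 + 13/4 = 23/8)
A(b) = 22 (A(b) = (5 + 6*(-9)) - 1*(-71) = (5 - 54) + 71 = -49 + 71 = 22)
(30961 + G(-44, -52)) + A(120) = (30961 + 23/8) + 22 = 247711/8 + 22 = 247887/8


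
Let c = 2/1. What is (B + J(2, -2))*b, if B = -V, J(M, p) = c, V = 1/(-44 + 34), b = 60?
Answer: 126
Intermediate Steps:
c = 2 (c = 2*1 = 2)
V = -⅒ (V = 1/(-10) = -⅒ ≈ -0.10000)
J(M, p) = 2
B = ⅒ (B = -1*(-⅒) = ⅒ ≈ 0.10000)
(B + J(2, -2))*b = (⅒ + 2)*60 = (21/10)*60 = 126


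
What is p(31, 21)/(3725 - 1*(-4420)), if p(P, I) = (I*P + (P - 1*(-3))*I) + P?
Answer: 1396/8145 ≈ 0.17139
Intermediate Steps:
p(P, I) = P + I*P + I*(3 + P) (p(P, I) = (I*P + (P + 3)*I) + P = (I*P + (3 + P)*I) + P = (I*P + I*(3 + P)) + P = P + I*P + I*(3 + P))
p(31, 21)/(3725 - 1*(-4420)) = (31 + 3*21 + 2*21*31)/(3725 - 1*(-4420)) = (31 + 63 + 1302)/(3725 + 4420) = 1396/8145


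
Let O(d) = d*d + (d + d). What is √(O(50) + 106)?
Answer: √2706 ≈ 52.019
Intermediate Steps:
O(d) = d² + 2*d
√(O(50) + 106) = √(50*(2 + 50) + 106) = √(50*52 + 106) = √(2600 + 106) = √2706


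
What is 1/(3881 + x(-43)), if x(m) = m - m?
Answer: 1/3881 ≈ 0.00025767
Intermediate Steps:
x(m) = 0
1/(3881 + x(-43)) = 1/(3881 + 0) = 1/3881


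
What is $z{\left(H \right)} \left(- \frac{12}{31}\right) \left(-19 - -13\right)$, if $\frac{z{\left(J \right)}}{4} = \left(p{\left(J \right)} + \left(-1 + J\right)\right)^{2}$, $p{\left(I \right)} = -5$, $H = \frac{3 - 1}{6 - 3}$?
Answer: $\frac{8192}{31} \approx 264.26$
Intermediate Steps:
$H = \frac{2}{3} \approx 0.66667$
$z{\left(J \right)} = 4 \left(-6 + J\right)^{2}$ ($z{\left(J \right)} = 4 \left(-5 + \left(-1 + J\right)\right)^{2} = 4 \left(-6 + J\right)^{2}$)
$z{\left(H \right)} \left(- \frac{12}{31}\right) \left(-19 - -13\right) = 4 \left(-6 + \frac{2}{3}\right)^{2} \left(- \frac{12}{31}\right) \left(-19 - -13\right) = 4 \left(- \frac{16}{3}\right)^{2} \left(\left(-12\right) \frac{1}{31}\right) \left(-19 + 13\right) = 4 \cdot \frac{256}{9} \left(- \frac{12}{31}\right) \left(-6\right) = \frac{1024}{9} \left(- \frac{12}{31}\right) \left(-6\right) = \left(- \frac{4096}{93}\right) \left(-6\right) = \frac{8192}{31}$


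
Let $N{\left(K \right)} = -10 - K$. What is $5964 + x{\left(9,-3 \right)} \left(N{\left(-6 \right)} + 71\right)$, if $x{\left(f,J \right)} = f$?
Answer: $6567$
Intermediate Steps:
$5964 + x{\left(9,-3 \right)} \left(N{\left(-6 \right)} + 71\right) = 5964 + 9 \left(\left(-10 - -6\right) + 71\right) = 5964 + 9 \left(\left(-10 + 6\right) + 71\right) = 5964 + 9 \left(-4 + 71\right) = 5964 + 9 \cdot 67 = 5964 + 603 = 6567$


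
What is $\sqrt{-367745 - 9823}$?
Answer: $12 i \sqrt{2622} \approx 614.47 i$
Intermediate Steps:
$\sqrt{-367745 - 9823} = \sqrt{-377568} = 12 i \sqrt{2622}$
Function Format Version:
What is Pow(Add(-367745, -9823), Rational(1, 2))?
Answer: Mul(12, I, Pow(2622, Rational(1, 2))) ≈ Mul(614.47, I)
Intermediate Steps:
Pow(Add(-367745, -9823), Rational(1, 2)) = Pow(-377568, Rational(1, 2)) = Mul(12, I, Pow(2622, Rational(1, 2)))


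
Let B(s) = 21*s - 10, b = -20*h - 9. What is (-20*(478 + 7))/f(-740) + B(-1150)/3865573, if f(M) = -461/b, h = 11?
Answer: -8586608442660/1782029153 ≈ -4818.4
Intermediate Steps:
b = -229 (b = -20*11 - 9 = -220 - 9 = -229)
B(s) = -10 + 21*s
f(M) = 461/229 (f(M) = -461/(-229) = -461*(-1/229) = 461/229)
(-20*(478 + 7))/f(-740) + B(-1150)/3865573 = (-20*(478 + 7))/(461/229) + (-10 + 21*(-1150))/3865573 = -20*485*(229/461) + (-10 - 24150)*(1/3865573) = -9700*229/461 - 24160*1/3865573 = -2221300/461 - 24160/3865573 = -8586608442660/1782029153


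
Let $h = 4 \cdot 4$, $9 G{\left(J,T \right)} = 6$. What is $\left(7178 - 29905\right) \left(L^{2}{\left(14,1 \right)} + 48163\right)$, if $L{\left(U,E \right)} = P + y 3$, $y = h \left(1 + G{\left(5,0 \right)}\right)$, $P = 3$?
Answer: $-1251166804$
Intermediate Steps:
$G{\left(J,T \right)} = \frac{2}{3}$ ($G{\left(J,T \right)} = \frac{1}{9} \cdot 6 = \frac{2}{3}$)
$h = 16$
$y = \frac{80}{3}$ ($y = 16 \left(1 + \frac{2}{3}\right) = 16 \cdot \frac{5}{3} = \frac{80}{3} \approx 26.667$)
$L{\left(U,E \right)} = 83$ ($L{\left(U,E \right)} = 3 + \frac{80}{3} \cdot 3 = 3 + 80 = 83$)
$\left(7178 - 29905\right) \left(L^{2}{\left(14,1 \right)} + 48163\right) = \left(7178 - 29905\right) \left(83^{2} + 48163\right) = - 22727 \left(6889 + 48163\right) = \left(-22727\right) 55052 = -1251166804$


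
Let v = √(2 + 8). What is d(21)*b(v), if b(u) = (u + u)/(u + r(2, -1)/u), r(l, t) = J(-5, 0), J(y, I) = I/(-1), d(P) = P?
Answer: 42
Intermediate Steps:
v = √10 ≈ 3.1623
J(y, I) = -I (J(y, I) = I*(-1) = -I)
r(l, t) = 0 (r(l, t) = -1*0 = 0)
b(u) = 2 (b(u) = (u + u)/(u + 0/u) = (2*u)/(u + 0) = (2*u)/u = 2)
d(21)*b(v) = 21*2 = 42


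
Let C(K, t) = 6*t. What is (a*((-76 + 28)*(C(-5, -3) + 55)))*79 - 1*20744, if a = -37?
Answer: 5170504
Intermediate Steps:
(a*((-76 + 28)*(C(-5, -3) + 55)))*79 - 1*20744 = -37*(-76 + 28)*(6*(-3) + 55)*79 - 1*20744 = -(-1776)*(-18 + 55)*79 - 20744 = -(-1776)*37*79 - 20744 = -37*(-1776)*79 - 20744 = 65712*79 - 20744 = 5191248 - 20744 = 5170504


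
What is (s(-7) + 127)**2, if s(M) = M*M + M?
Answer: 28561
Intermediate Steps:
s(M) = M + M**2 (s(M) = M**2 + M = M + M**2)
(s(-7) + 127)**2 = (-7*(1 - 7) + 127)**2 = (-7*(-6) + 127)**2 = (42 + 127)**2 = 169**2 = 28561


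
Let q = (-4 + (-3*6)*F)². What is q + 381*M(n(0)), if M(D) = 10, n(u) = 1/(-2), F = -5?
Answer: 11206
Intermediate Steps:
n(u) = -½
q = 7396 (q = (-4 - 3*6*(-5))² = (-4 - 18*(-5))² = (-4 + 90)² = 86² = 7396)
q + 381*M(n(0)) = 7396 + 381*10 = 7396 + 3810 = 11206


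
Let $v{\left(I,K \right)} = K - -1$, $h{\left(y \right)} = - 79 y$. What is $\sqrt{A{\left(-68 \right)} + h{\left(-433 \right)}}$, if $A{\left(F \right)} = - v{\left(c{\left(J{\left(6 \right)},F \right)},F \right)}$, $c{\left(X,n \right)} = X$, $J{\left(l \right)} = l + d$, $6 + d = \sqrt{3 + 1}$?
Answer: $\sqrt{34274} \approx 185.13$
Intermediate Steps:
$d = -4$ ($d = -6 + \sqrt{3 + 1} = -6 + \sqrt{4} = -6 + 2 = -4$)
$J{\left(l \right)} = -4 + l$ ($J{\left(l \right)} = l - 4 = -4 + l$)
$v{\left(I,K \right)} = 1 + K$ ($v{\left(I,K \right)} = K + 1 = 1 + K$)
$A{\left(F \right)} = -1 - F$ ($A{\left(F \right)} = - (1 + F) = -1 - F$)
$\sqrt{A{\left(-68 \right)} + h{\left(-433 \right)}} = \sqrt{\left(-1 - -68\right) - -34207} = \sqrt{\left(-1 + 68\right) + 34207} = \sqrt{67 + 34207} = \sqrt{34274}$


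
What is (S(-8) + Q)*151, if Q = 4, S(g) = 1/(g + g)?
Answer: 9513/16 ≈ 594.56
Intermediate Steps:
S(g) = 1/(2*g)
(S(-8) + Q)*151 = ((½)/(-8) + 4)*151 = ((½)*(-⅛) + 4)*151 = (-1/16 + 4)*151 = (63/16)*151 = 9513/16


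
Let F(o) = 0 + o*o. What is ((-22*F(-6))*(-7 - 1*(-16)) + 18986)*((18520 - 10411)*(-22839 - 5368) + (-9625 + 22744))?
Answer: -2712131450952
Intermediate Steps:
F(o) = o² (F(o) = 0 + o² = o²)
((-22*F(-6))*(-7 - 1*(-16)) + 18986)*((18520 - 10411)*(-22839 - 5368) + (-9625 + 22744)) = ((-22*(-6)²)*(-7 - 1*(-16)) + 18986)*((18520 - 10411)*(-22839 - 5368) + (-9625 + 22744)) = ((-22*36)*(-7 + 16) + 18986)*(8109*(-28207) + 13119) = (-792*9 + 18986)*(-228730563 + 13119) = (-7128 + 18986)*(-228717444) = 11858*(-228717444) = -2712131450952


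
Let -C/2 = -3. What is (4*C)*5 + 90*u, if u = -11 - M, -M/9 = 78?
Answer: 62310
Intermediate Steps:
C = 6 (C = -2*(-3) = 6)
M = -702 (M = -9*78 = -702)
u = 691 (u = -11 - 1*(-702) = -11 + 702 = 691)
(4*C)*5 + 90*u = (4*6)*5 + 90*691 = 24*5 + 62190 = 120 + 62190 = 62310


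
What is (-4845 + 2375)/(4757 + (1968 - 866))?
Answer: -2470/5859 ≈ -0.42157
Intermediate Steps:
(-4845 + 2375)/(4757 + (1968 - 866)) = -2470/(4757 + 1102) = -2470/5859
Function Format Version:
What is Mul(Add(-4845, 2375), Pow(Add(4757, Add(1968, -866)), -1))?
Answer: Rational(-2470, 5859) ≈ -0.42157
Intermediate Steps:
Mul(Add(-4845, 2375), Pow(Add(4757, Add(1968, -866)), -1)) = Mul(-2470, Pow(Add(4757, 1102), -1)) = Mul(-2470, Pow(5859, -1)) = Mul(-2470, Rational(1, 5859)) = Rational(-2470, 5859)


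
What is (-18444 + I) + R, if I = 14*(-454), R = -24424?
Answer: -49224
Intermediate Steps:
I = -6356
(-18444 + I) + R = (-18444 - 6356) - 24424 = -24800 - 24424 = -49224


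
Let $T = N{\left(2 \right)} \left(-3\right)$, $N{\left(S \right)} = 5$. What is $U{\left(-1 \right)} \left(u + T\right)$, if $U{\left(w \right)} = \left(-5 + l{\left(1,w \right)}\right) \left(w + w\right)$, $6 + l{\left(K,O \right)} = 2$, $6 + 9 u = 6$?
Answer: $-270$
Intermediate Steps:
$u = 0$ ($u = - \frac{2}{3} + \frac{1}{9} \cdot 6 = - \frac{2}{3} + \frac{2}{3} = 0$)
$l{\left(K,O \right)} = -4$ ($l{\left(K,O \right)} = -6 + 2 = -4$)
$U{\left(w \right)} = - 18 w$ ($U{\left(w \right)} = \left(-5 - 4\right) \left(w + w\right) = - 9 \cdot 2 w = - 18 w$)
$T = -15$ ($T = 5 \left(-3\right) = -15$)
$U{\left(-1 \right)} \left(u + T\right) = \left(-18\right) \left(-1\right) \left(0 - 15\right) = 18 \left(-15\right) = -270$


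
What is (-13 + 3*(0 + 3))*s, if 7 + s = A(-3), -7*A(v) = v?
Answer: 184/7 ≈ 26.286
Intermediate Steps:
A(v) = -v/7
s = -46/7 (s = -7 - 1/7*(-3) = -7 + 3/7 = -46/7 ≈ -6.5714)
(-13 + 3*(0 + 3))*s = (-13 + 3*(0 + 3))*(-46/7) = (-13 + 3*3)*(-46/7) = (-13 + 9)*(-46/7) = -4*(-46/7) = 184/7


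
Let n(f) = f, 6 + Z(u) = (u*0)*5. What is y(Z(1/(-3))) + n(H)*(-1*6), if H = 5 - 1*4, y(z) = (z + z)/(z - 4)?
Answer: -24/5 ≈ -4.8000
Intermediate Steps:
Z(u) = -6 (Z(u) = -6 + (u*0)*5 = -6 + 0*5 = -6 + 0 = -6)
y(z) = 2*z/(-4 + z) (y(z) = (2*z)/(-4 + z) = 2*z/(-4 + z))
H = 1 (H = 5 - 4 = 1)
y(Z(1/(-3))) + n(H)*(-1*6) = 2*(-6)/(-4 - 6) + 1*(-1*6) = 2*(-6)/(-10) + 1*(-6) = 2*(-6)*(-1/10) - 6 = 6/5 - 6 = -24/5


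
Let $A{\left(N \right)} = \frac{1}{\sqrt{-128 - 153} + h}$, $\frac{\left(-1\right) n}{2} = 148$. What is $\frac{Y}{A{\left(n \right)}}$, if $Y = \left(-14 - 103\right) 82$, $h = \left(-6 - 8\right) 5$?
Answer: $671580 - 9594 i \sqrt{281} \approx 6.7158 \cdot 10^{5} - 1.6082 \cdot 10^{5} i$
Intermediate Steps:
$h = -70$ ($h = \left(-14\right) 5 = -70$)
$Y = -9594$ ($Y = \left(-117\right) 82 = -9594$)
$n = -296$ ($n = \left(-2\right) 148 = -296$)
$A{\left(N \right)} = \frac{1}{-70 + i \sqrt{281}}$ ($A{\left(N \right)} = \frac{1}{\sqrt{-128 - 153} - 70} = \frac{1}{\sqrt{-281} - 70} = \frac{1}{i \sqrt{281} - 70} = \frac{1}{-70 + i \sqrt{281}}$)
$\frac{Y}{A{\left(n \right)}} = - \frac{9594}{- \frac{70}{5181} - \frac{i \sqrt{281}}{5181}}$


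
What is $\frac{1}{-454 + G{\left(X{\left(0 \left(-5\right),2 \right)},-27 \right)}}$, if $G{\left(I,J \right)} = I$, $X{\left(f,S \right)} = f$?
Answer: $- \frac{1}{454} \approx -0.0022026$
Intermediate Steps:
$\frac{1}{-454 + G{\left(X{\left(0 \left(-5\right),2 \right)},-27 \right)}} = \frac{1}{-454 + 0 \left(-5\right)} = \frac{1}{-454 + 0} = \frac{1}{-454} = - \frac{1}{454}$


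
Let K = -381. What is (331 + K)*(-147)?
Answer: 7350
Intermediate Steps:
(331 + K)*(-147) = (331 - 381)*(-147) = -50*(-147) = 7350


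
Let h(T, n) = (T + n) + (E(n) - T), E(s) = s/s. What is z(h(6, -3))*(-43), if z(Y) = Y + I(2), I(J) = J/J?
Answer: 43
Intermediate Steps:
E(s) = 1
I(J) = 1
h(T, n) = 1 + n (h(T, n) = (T + n) + (1 - T) = 1 + n)
z(Y) = 1 + Y (z(Y) = Y + 1 = 1 + Y)
z(h(6, -3))*(-43) = (1 + (1 - 3))*(-43) = (1 - 2)*(-43) = -1*(-43) = 43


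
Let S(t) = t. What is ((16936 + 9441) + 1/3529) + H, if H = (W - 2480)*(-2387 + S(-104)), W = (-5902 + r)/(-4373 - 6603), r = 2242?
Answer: 60069413944391/9683576 ≈ 6.2032e+6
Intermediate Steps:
W = 915/2744 (W = (-5902 + 2242)/(-4373 - 6603) = -3660/(-10976) = -3660*(-1/10976) = 915/2744 ≈ 0.33345)
H = 16949274655/2744 (H = (915/2744 - 2480)*(-2387 - 104) = -6804205/2744*(-2491) = 16949274655/2744 ≈ 6.1768e+6)
((16936 + 9441) + 1/3529) + H = ((16936 + 9441) + 1/3529) + 16949274655/2744 = (26377 + 1/3529) + 16949274655/2744 = 93084434/3529 + 16949274655/2744 = 60069413944391/9683576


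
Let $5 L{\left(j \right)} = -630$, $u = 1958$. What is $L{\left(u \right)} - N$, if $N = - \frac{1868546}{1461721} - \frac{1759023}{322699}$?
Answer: $- \frac{56259505243117}{471695904979} \approx -119.27$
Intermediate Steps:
$L{\left(j \right)} = -126$ ($L{\left(j \right)} = \frac{1}{5} \left(-630\right) = -126$)
$N = - \frac{3174178784237}{471695904979}$ ($N = \left(-1868546\right) \frac{1}{1461721} - \frac{1759023}{322699} = - \frac{1868546}{1461721} - \frac{1759023}{322699} = - \frac{3174178784237}{471695904979} \approx -6.7293$)
$L{\left(u \right)} - N = -126 - - \frac{3174178784237}{471695904979} = -126 + \frac{3174178784237}{471695904979} = - \frac{56259505243117}{471695904979}$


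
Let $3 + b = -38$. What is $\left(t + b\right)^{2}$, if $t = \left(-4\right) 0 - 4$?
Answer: $2025$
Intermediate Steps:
$b = -41$ ($b = -3 - 38 = -41$)
$t = -4$ ($t = 0 - 4 = -4$)
$\left(t + b\right)^{2} = \left(-4 - 41\right)^{2} = \left(-45\right)^{2} = 2025$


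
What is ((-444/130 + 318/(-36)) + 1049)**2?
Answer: 163485174889/152100 ≈ 1.0749e+6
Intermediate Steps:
((-444/130 + 318/(-36)) + 1049)**2 = ((-444*1/130 + 318*(-1/36)) + 1049)**2 = ((-222/65 - 53/6) + 1049)**2 = (-4777/390 + 1049)**2 = (404333/390)**2 = 163485174889/152100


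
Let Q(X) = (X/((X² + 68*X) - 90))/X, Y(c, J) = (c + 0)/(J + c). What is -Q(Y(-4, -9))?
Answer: 169/11658 ≈ 0.014496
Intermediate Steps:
Y(c, J) = c/(J + c)
Q(X) = 1/(-90 + X² + 68*X) (Q(X) = (X/(-90 + X² + 68*X))/X = 1/(-90 + X² + 68*X))
-Q(Y(-4, -9)) = -1/(-90 + (-4/(-9 - 4))² + 68*(-4/(-9 - 4))) = -1/(-90 + (-4/(-13))² + 68*(-4/(-13))) = -1/(-90 + (-4*(-1/13))² + 68*(-4*(-1/13))) = -1/(-90 + (4/13)² + 68*(4/13)) = -1/(-90 + 16/169 + 272/13) = -1/(-11658/169) = -1*(-169/11658) = 169/11658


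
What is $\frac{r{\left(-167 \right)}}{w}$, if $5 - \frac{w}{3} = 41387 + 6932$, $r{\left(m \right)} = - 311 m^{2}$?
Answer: $\frac{8673479}{144942} \approx 59.841$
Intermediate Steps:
$w = -144942$ ($w = 15 - 3 \left(41387 + 6932\right) = 15 - 144957 = -144942$)
$\frac{r{\left(-167 \right)}}{w} = \frac{\left(-311\right) \left(-167\right)^{2}}{-144942} = \left(-311\right) 27889 \left(- \frac{1}{144942}\right) = \left(-8673479\right) \left(- \frac{1}{144942}\right) = \frac{8673479}{144942}$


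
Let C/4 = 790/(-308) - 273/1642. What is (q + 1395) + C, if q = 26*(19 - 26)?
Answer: 75991589/63217 ≈ 1202.1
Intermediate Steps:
q = -182 (q = 26*(-7) = -182)
C = -690632/63217 (C = 4*(790/(-308) - 273/1642) = 4*(790*(-1/308) - 273*1/1642) = 4*(-395/154 - 273/1642) = 4*(-172658/63217) = -690632/63217 ≈ -10.925)
(q + 1395) + C = (-182 + 1395) - 690632/63217 = 1213 - 690632/63217 = 75991589/63217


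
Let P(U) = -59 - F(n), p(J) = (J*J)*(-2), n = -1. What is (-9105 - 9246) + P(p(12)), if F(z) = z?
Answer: -18409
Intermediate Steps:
p(J) = -2*J² (p(J) = J²*(-2) = -2*J²)
P(U) = -58 (P(U) = -59 - 1*(-1) = -59 + 1 = -58)
(-9105 - 9246) + P(p(12)) = (-9105 - 9246) - 58 = -18351 - 58 = -18409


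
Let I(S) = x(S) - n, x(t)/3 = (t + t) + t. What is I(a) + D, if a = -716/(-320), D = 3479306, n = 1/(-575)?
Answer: 32009800481/9200 ≈ 3.4793e+6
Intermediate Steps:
n = -1/575 ≈ -0.0017391
x(t) = 9*t (x(t) = 3*((t + t) + t) = 3*(2*t + t) = 3*(3*t) = 9*t)
a = 179/80 (a = -716*(-1/320) = 179/80 ≈ 2.2375)
I(S) = 1/575 + 9*S (I(S) = 9*S - 1*(-1/575) = 9*S + 1/575 = 1/575 + 9*S)
I(a) + D = (1/575 + 9*(179/80)) + 3479306 = (1/575 + 1611/80) + 3479306 = 185281/9200 + 3479306 = 32009800481/9200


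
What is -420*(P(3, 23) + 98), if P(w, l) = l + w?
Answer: -52080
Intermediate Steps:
-420*(P(3, 23) + 98) = -420*((23 + 3) + 98) = -420*(26 + 98) = -420*124 = -52080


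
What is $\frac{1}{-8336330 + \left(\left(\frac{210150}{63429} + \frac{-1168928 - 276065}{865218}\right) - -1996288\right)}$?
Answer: $- \frac{18293304174}{115980286724901407} \approx -1.5773 \cdot 10^{-7}$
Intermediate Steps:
$\frac{1}{-8336330 + \left(\left(\frac{210150}{63429} + \frac{-1168928 - 276065}{865218}\right) - -1996288\right)} = \frac{1}{-8336330 + \left(\left(210150 \cdot \frac{1}{63429} - \frac{1444993}{865218}\right) + 1996288\right)} = \frac{1}{-8336330 + \left(\left(\frac{70050}{21143} - \frac{1444993}{865218}\right) + 1996288\right)} = \frac{1}{-8336330 + \left(\frac{30057033901}{18293304174} + 1996288\right)} = \frac{1}{-8336330 + \frac{36518733659940013}{18293304174}} = \frac{1}{- \frac{115980286724901407}{18293304174}} = - \frac{18293304174}{115980286724901407}$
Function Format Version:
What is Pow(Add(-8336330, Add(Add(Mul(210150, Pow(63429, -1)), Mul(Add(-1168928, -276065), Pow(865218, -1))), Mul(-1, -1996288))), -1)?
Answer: Rational(-18293304174, 115980286724901407) ≈ -1.5773e-7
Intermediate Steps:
Pow(Add(-8336330, Add(Add(Mul(210150, Pow(63429, -1)), Mul(Add(-1168928, -276065), Pow(865218, -1))), Mul(-1, -1996288))), -1) = Pow(Add(-8336330, Add(Add(Mul(210150, Rational(1, 63429)), Mul(-1444993, Rational(1, 865218))), 1996288)), -1) = Pow(Add(-8336330, Add(Add(Rational(70050, 21143), Rational(-1444993, 865218)), 1996288)), -1) = Pow(Add(-8336330, Add(Rational(30057033901, 18293304174), 1996288)), -1) = Pow(Add(-8336330, Rational(36518733659940013, 18293304174)), -1) = Pow(Rational(-115980286724901407, 18293304174), -1) = Rational(-18293304174, 115980286724901407)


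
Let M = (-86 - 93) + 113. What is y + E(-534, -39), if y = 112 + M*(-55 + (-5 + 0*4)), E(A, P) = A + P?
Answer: 3499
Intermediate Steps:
M = -66 (M = -179 + 113 = -66)
y = 4072 (y = 112 - 66*(-55 + (-5 + 0*4)) = 112 - 66*(-55 + (-5 + 0)) = 112 - 66*(-55 - 5) = 112 - 66*(-60) = 112 + 3960 = 4072)
y + E(-534, -39) = 4072 + (-534 - 39) = 4072 - 573 = 3499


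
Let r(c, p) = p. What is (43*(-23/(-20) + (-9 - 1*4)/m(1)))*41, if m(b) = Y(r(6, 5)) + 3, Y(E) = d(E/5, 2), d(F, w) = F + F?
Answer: -51127/20 ≈ -2556.4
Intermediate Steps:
d(F, w) = 2*F
Y(E) = 2*E/5 (Y(E) = 2*(E/5) = 2*E/5)
m(b) = 5 (m(b) = (⅖)*5 + 3 = 2 + 3 = 5)
(43*(-23/(-20) + (-9 - 1*4)/m(1)))*41 = (43*(-23/(-20) + (-9 - 1*4)/5))*41 = (43*(-23*(-1/20) + (-9 - 4)*(⅕)))*41 = (43*(23/20 - 13*⅕))*41 = (43*(23/20 - 13/5))*41 = (43*(-29/20))*41 = -1247/20*41 = -51127/20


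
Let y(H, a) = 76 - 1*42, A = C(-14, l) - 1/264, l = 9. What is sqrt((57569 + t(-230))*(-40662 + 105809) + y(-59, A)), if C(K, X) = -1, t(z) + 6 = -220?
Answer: 9*sqrt(46120055) ≈ 61121.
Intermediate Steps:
t(z) = -226 (t(z) = -6 - 220 = -226)
A = -265/264 (A = -1 - 1/264 = -265/264 ≈ -1.0038)
y(H, a) = 34 (y(H, a) = 76 - 42 = 34)
sqrt((57569 + t(-230))*(-40662 + 105809) + y(-59, A)) = sqrt((57569 - 226)*(-40662 + 105809) + 34) = sqrt(57343*65147 + 34) = sqrt(3735724421 + 34) = sqrt(3735724455) = 9*sqrt(46120055)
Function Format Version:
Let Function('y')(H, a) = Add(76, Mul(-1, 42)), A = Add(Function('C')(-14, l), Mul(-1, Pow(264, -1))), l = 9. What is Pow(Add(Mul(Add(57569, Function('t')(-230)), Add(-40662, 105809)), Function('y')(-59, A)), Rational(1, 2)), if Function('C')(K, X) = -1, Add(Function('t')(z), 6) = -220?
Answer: Mul(9, Pow(46120055, Rational(1, 2))) ≈ 61121.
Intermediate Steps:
Function('t')(z) = -226 (Function('t')(z) = Add(-6, -220) = -226)
A = Rational(-265, 264) (A = Add(-1, Mul(-1, Pow(264, -1))) = Add(-1, Mul(-1, Rational(1, 264))) = Add(-1, Rational(-1, 264)) = Rational(-265, 264) ≈ -1.0038)
Function('y')(H, a) = 34 (Function('y')(H, a) = Add(76, -42) = 34)
Pow(Add(Mul(Add(57569, Function('t')(-230)), Add(-40662, 105809)), Function('y')(-59, A)), Rational(1, 2)) = Pow(Add(Mul(Add(57569, -226), Add(-40662, 105809)), 34), Rational(1, 2)) = Pow(Add(Mul(57343, 65147), 34), Rational(1, 2)) = Pow(Add(3735724421, 34), Rational(1, 2)) = Pow(3735724455, Rational(1, 2)) = Mul(9, Pow(46120055, Rational(1, 2)))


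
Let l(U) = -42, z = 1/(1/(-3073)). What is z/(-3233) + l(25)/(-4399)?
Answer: 257621/268339 ≈ 0.96006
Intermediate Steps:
z = -3073 (z = 1/(-1/3073) = -3073)
z/(-3233) + l(25)/(-4399) = -3073/(-3233) - 42/(-4399) = -3073*(-1/3233) - 42*(-1/4399) = 3073/3233 + 42/4399 = 257621/268339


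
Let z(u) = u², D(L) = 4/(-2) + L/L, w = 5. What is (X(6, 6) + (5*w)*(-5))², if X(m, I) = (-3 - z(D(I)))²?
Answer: 11881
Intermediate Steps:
D(L) = -1 (D(L) = 4*(-½) + 1 = -2 + 1 = -1)
X(m, I) = 16 (X(m, I) = (-3 - 1*(-1)²)² = (-3 - 1*1)² = (-3 - 1)² = (-4)² = 16)
(X(6, 6) + (5*w)*(-5))² = (16 + (5*5)*(-5))² = (16 + 25*(-5))² = (16 - 125)² = (-109)² = 11881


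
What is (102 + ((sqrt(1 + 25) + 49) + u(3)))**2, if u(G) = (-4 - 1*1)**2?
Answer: (176 + sqrt(26))**2 ≈ 32797.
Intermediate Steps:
u(G) = 25 (u(G) = (-4 - 1)**2 = (-5)**2 = 25)
(102 + ((sqrt(1 + 25) + 49) + u(3)))**2 = (102 + ((sqrt(1 + 25) + 49) + 25))**2 = (102 + ((sqrt(26) + 49) + 25))**2 = (102 + ((49 + sqrt(26)) + 25))**2 = (102 + (74 + sqrt(26)))**2 = (176 + sqrt(26))**2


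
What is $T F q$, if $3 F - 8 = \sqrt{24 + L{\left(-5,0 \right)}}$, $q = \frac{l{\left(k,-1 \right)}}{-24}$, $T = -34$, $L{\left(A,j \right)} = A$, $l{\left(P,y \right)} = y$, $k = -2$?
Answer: $- \frac{34}{9} - \frac{17 \sqrt{19}}{36} \approx -5.8361$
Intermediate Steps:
$q = \frac{1}{24}$ ($q = - \frac{1}{-24} = \left(-1\right) \left(- \frac{1}{24}\right) = \frac{1}{24} \approx 0.041667$)
$F = \frac{8}{3} + \frac{\sqrt{19}}{3}$ ($F = \frac{8}{3} + \frac{\sqrt{24 - 5}}{3} = \frac{8}{3} + \frac{\sqrt{19}}{3} \approx 4.1196$)
$T F q = - 34 \left(\frac{8}{3} + \frac{\sqrt{19}}{3}\right) \frac{1}{24} = \left(- \frac{272}{3} - \frac{34 \sqrt{19}}{3}\right) \frac{1}{24} = - \frac{34}{9} - \frac{17 \sqrt{19}}{36}$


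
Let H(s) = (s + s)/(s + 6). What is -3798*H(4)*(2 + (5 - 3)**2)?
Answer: -91152/5 ≈ -18230.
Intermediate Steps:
H(s) = 2*s/(6 + s) (H(s) = (2*s)/(6 + s) = 2*s/(6 + s))
-3798*H(4)*(2 + (5 - 3)**2) = -3798*2*4/(6 + 4)*(2 + (5 - 3)**2) = -3798*2*4/10*(2 + 2**2) = -3798*2*4*(1/10)*(2 + 4) = -15192*6/5 = -3798*24/5 = -91152/5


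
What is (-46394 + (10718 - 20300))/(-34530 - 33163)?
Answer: 55976/67693 ≈ 0.82691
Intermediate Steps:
(-46394 + (10718 - 20300))/(-34530 - 33163) = (-46394 - 9582)/(-67693) = -55976*(-1/67693) = 55976/67693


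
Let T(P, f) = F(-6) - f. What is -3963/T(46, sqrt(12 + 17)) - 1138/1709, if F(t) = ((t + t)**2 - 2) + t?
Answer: -942111758/31560103 - 3963*sqrt(29)/18467 ≈ -31.007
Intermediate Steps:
F(t) = -2 + t + 4*t**2 (F(t) = ((2*t)**2 - 2) + t = (4*t**2 - 2) + t = (-2 + 4*t**2) + t = -2 + t + 4*t**2)
T(P, f) = 136 - f (T(P, f) = (-2 - 6 + 4*(-6)**2) - f = (-2 - 6 + 4*36) - f = (-2 - 6 + 144) - f = 136 - f)
-3963/T(46, sqrt(12 + 17)) - 1138/1709 = -3963/(136 - sqrt(12 + 17)) - 1138/1709 = -3963/(136 - sqrt(29)) - 1138*1/1709 = -3963/(136 - sqrt(29)) - 1138/1709 = -1138/1709 - 3963/(136 - sqrt(29))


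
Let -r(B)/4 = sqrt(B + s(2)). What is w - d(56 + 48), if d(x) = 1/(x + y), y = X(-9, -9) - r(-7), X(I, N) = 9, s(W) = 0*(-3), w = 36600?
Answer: 471444487/12881 + 4*I*sqrt(7)/12881 ≈ 36600.0 + 0.0008216*I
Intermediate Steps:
s(W) = 0
r(B) = -4*sqrt(B) (r(B) = -4*sqrt(B + 0) = -4*sqrt(B))
y = 9 + 4*I*sqrt(7) (y = 9 - (-4)*sqrt(-7) = 9 - (-4)*I*sqrt(7) = 9 + 4*I*sqrt(7) ≈ 9.0 + 10.583*I)
d(x) = 1/(9 + x + 4*I*sqrt(7)) (d(x) = 1/(x + (9 + 4*I*sqrt(7))) = 1/(9 + x + 4*I*sqrt(7)))
w - d(56 + 48) = 36600 - 1/(9 + (56 + 48) + 4*I*sqrt(7)) = 36600 - 1/(9 + 104 + 4*I*sqrt(7)) = 36600 - 1/(113 + 4*I*sqrt(7))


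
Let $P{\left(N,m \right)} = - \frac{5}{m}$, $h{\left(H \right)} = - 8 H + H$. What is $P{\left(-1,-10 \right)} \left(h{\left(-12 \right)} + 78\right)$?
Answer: $81$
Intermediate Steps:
$h{\left(H \right)} = - 7 H$
$P{\left(-1,-10 \right)} \left(h{\left(-12 \right)} + 78\right) = - \frac{5}{-10} \left(\left(-7\right) \left(-12\right) + 78\right) = \left(-5\right) \left(- \frac{1}{10}\right) \left(84 + 78\right) = \frac{1}{2} \cdot 162 = 81$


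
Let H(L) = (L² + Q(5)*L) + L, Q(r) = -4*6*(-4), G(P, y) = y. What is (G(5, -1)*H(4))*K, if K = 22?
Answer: -8888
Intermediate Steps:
Q(r) = 96 (Q(r) = -24*(-4) = 96)
H(L) = L² + 97*L (H(L) = (L² + 96*L) + L = L² + 97*L)
(G(5, -1)*H(4))*K = -4*(97 + 4)*22 = -4*101*22 = -1*404*22 = -404*22 = -8888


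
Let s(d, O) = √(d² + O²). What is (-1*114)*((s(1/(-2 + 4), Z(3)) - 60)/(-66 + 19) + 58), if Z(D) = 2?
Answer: -317604/47 + 57*√17/47 ≈ -6752.5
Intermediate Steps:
s(d, O) = √(O² + d²)
(-1*114)*((s(1/(-2 + 4), Z(3)) - 60)/(-66 + 19) + 58) = (-1*114)*((√(2² + (1/(-2 + 4))²) - 60)/(-66 + 19) + 58) = -114*((√(4 + (1/2)²) - 60)/(-47) + 58) = -114*((√(4 + (½)²) - 60)*(-1/47) + 58) = -114*((√(4 + ¼) - 60)*(-1/47) + 58) = -114*((√(17/4) - 60)*(-1/47) + 58) = -114*((√17/2 - 60)*(-1/47) + 58) = -114*((-60 + √17/2)*(-1/47) + 58) = -114*((60/47 - √17/94) + 58) = -114*(2786/47 - √17/94) = -317604/47 + 57*√17/47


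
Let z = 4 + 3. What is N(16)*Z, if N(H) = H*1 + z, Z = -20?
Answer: -460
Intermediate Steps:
z = 7
N(H) = 7 + H (N(H) = H*1 + 7 = H + 7 = 7 + H)
N(16)*Z = (7 + 16)*(-20) = 23*(-20) = -460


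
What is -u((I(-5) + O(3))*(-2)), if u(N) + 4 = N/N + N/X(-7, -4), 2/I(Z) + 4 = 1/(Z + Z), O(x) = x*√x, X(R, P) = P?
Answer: 133/41 - 3*√3/2 ≈ 0.64583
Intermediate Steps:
O(x) = x^(3/2)
I(Z) = 2/(-4 + 1/(2*Z)) (I(Z) = 2/(-4 + 1/(Z + Z)) = 2/(-4 + 1/(2*Z)))
u(N) = -3 - N/4 (u(N) = -4 + (N/N + N/(-4)) = -4 + (1 + N*(-¼)) = -4 + (1 - N/4) = -3 - N/4)
-u((I(-5) + O(3))*(-2)) = -(-3 - (-4*(-5)/(-1 + 8*(-5)) + 3^(3/2))*(-2)/4) = -(-3 - (-4*(-5)/(-1 - 40) + 3*√3)*(-2)/4) = -(-3 - (-4*(-5)/(-41) + 3*√3)*(-2)/4) = -(-3 - (-4*(-5)*(-1/41) + 3*√3)*(-2)/4) = -(-3 - (-20/41 + 3*√3)*(-2)/4) = -(-3 - (40/41 - 6*√3)/4) = -(-3 + (-10/41 + 3*√3/2)) = -(-133/41 + 3*√3/2) = 133/41 - 3*√3/2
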